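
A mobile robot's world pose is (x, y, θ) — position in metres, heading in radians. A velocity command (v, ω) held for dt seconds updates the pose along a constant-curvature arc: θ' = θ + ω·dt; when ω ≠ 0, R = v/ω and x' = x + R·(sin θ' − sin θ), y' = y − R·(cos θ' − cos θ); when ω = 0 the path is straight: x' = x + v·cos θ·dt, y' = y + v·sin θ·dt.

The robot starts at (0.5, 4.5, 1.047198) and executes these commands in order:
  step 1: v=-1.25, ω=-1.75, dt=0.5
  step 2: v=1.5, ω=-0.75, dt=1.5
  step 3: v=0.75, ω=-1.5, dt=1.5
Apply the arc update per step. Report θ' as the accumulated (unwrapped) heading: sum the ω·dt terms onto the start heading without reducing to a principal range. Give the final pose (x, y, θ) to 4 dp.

step 1: θ'=0.1722 (R=0.7143) → pose (0.0038, 4.1534, 0.1722)
step 2: θ'=-0.9528 (R=-2.0000) → pose (1.9766, 3.3418, -0.9528)
step 3: θ'=-3.2028 (R=-0.5000) → pose (1.5385, 2.5530, -3.2028)

(1.5385, 2.5530, -3.2028)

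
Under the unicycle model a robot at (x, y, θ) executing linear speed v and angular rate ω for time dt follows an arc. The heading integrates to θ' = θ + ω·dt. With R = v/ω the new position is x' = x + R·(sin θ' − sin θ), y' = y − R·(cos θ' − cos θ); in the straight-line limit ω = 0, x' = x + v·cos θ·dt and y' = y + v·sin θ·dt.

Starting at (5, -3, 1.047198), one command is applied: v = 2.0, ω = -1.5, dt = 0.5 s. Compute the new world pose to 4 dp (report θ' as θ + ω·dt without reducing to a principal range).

(5.7642, -2.3918, 0.2972)

θ' = 1.0472 + -1.5·0.5 = 0.2972
R = v/ω = 2.0/-1.5 = -1.3333
x' = 5 + -1.3333·(sin 0.2972 − sin 1.0472) = 5.7642
y' = -3 − -1.3333·(cos 0.2972 − cos 1.0472) = -2.3918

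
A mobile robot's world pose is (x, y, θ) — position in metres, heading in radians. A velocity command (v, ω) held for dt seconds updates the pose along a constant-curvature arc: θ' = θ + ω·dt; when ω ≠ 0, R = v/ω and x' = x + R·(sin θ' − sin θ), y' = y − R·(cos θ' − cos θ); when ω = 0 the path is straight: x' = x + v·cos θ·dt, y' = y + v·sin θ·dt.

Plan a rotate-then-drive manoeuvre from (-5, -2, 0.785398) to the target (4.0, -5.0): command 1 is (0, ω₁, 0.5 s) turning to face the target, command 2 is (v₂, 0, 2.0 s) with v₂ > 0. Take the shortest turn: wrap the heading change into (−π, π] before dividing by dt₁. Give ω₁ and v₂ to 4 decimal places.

ω₁ = -2.2143, v₂ = 4.7434

heading to target = atan2(-5−-2, 4−-5) = -0.3218
Δθ = wrap(-0.3218 − 0.7854) = -1.1071; ω₁ = Δθ/dt₁ = -2.2143
distance = √((4−-5)² + (-5−-2)²) = 9.4868; v₂ = distance/dt₂ = 4.7434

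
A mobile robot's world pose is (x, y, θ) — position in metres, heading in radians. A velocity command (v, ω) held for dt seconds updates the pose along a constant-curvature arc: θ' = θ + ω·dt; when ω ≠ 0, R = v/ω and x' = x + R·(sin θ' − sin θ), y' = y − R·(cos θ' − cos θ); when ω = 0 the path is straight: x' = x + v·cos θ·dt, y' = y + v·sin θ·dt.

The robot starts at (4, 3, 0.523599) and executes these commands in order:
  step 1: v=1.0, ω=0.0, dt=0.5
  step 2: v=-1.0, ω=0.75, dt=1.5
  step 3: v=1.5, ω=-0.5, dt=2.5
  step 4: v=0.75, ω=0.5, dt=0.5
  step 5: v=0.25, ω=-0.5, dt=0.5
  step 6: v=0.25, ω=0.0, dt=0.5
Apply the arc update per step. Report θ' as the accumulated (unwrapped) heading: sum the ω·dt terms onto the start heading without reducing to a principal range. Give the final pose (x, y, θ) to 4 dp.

(6.1440, 5.2875, 0.3986)

step 1: θ'=0.5236 (straight) → pose (4.4330, 3.2500, 0.5236)
step 2: θ'=1.6486 (R=-1.3333) → pose (3.7704, 1.9917, 1.6486)
step 3: θ'=0.3986 (R=-3.0000) → pose (5.5969, 4.9897, 0.3986)
step 4: θ'=0.6486 (R=1.5000) → pose (5.9208, 5.1767, 0.6486)
step 5: θ'=0.3986 (R=-0.5000) → pose (6.0288, 5.2390, 0.3986)
step 6: θ'=0.3986 (straight) → pose (6.1440, 5.2875, 0.3986)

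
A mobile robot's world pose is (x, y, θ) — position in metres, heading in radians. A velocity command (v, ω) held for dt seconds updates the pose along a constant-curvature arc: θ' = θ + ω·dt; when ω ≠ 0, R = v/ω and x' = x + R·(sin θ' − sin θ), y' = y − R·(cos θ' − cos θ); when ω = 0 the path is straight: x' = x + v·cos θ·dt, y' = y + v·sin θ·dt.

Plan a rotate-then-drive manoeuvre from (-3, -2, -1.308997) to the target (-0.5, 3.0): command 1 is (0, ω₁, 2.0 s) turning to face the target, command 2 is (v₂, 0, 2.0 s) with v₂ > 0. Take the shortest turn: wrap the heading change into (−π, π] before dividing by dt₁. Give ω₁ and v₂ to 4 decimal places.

ω₁ = 1.2081, v₂ = 2.7951

heading to target = atan2(3−-2, -0.5−-3) = 1.1071
Δθ = wrap(1.1071 − -1.3090) = 2.4161; ω₁ = Δθ/dt₁ = 1.2081
distance = √((-0.5−-3)² + (3−-2)²) = 5.5902; v₂ = distance/dt₂ = 2.7951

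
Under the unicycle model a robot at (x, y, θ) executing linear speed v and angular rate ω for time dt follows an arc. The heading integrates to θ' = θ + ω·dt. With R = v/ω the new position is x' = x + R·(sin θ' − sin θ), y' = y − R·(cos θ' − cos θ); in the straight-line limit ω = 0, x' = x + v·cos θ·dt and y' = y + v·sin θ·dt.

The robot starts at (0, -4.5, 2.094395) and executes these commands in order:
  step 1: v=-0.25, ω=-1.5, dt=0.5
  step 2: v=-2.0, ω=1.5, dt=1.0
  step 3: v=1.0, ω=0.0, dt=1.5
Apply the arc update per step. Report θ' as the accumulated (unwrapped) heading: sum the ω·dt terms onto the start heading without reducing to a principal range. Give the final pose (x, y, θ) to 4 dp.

(-0.5073, -5.7557, 2.8444)

step 1: θ'=1.3444 (R=0.1667) → pose (0.0181, -4.6207, 1.3444)
step 2: θ'=2.8444 (R=-1.3333) → pose (0.9269, -6.1949, 2.8444)
step 3: θ'=2.8444 (straight) → pose (-0.5073, -5.7557, 2.8444)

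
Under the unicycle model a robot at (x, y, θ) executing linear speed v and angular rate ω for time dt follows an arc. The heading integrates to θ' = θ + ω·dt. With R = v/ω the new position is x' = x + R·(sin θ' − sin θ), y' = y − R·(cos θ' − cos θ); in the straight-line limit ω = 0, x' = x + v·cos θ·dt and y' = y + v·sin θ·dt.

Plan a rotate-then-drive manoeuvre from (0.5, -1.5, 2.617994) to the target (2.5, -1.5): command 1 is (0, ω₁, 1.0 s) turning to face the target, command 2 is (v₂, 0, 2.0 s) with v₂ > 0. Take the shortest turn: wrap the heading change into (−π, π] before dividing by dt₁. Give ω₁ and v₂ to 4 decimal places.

ω₁ = -2.6180, v₂ = 1.0000

heading to target = atan2(-1.5−-1.5, 2.5−0.5) = 0.0000
Δθ = wrap(0.0000 − 2.6180) = -2.6180; ω₁ = Δθ/dt₁ = -2.6180
distance = √((2.5−0.5)² + (-1.5−-1.5)²) = 2.0000; v₂ = distance/dt₂ = 1.0000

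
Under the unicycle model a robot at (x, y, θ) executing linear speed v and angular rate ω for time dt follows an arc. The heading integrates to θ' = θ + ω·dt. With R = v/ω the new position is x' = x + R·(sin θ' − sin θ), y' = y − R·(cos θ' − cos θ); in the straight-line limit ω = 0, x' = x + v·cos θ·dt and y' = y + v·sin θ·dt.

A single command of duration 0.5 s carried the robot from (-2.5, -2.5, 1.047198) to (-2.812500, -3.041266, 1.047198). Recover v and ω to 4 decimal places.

Δθ = 1.047198 − 1.047198 = 0.000000
ω = Δθ/dt = 0.000000/0.5 = 0.0000
ω = 0 → v = (Δx·cos θ + Δy·sin θ)/dt = -1.2500

v = -1.2500, ω = 0.0000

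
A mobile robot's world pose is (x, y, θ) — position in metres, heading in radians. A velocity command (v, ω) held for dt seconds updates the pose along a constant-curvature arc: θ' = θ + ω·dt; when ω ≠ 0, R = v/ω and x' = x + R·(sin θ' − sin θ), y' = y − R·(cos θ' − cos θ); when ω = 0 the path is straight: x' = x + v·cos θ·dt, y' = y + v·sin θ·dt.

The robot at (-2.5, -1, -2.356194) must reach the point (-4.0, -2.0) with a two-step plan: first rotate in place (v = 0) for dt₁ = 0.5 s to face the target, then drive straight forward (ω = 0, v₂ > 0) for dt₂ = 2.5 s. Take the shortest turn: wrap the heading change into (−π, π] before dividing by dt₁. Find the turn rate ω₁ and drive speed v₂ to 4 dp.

heading to target = atan2(-2−-1, -4−-2.5) = -2.5536
Δθ = wrap(-2.5536 − -2.3562) = -0.1974; ω₁ = Δθ/dt₁ = -0.3948
distance = √((-4−-2.5)² + (-2−-1)²) = 1.8028; v₂ = distance/dt₂ = 0.7211

ω₁ = -0.3948, v₂ = 0.7211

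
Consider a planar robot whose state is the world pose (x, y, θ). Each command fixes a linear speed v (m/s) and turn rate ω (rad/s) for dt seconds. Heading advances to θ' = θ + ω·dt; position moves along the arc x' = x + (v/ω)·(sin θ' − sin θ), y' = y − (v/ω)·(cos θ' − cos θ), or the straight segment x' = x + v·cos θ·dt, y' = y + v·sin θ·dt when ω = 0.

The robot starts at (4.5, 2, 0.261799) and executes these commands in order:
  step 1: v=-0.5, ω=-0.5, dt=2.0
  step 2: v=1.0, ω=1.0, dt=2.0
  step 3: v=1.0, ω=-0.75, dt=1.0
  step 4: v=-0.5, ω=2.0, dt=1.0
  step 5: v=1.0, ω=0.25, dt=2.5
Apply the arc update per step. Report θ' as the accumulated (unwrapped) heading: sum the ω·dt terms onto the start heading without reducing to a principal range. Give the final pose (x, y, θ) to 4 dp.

step 1: θ'=-0.7382 (R=1.0000) → pose (3.5682, 2.2262, -0.7382)
step 2: θ'=1.2618 (R=1.0000) → pose (5.1938, 2.6618, 1.2618)
step 3: θ'=0.5118 (R=-1.3333) → pose (5.8110, 3.4188, 0.5118)
step 4: θ'=2.5118 (R=-0.2500) → pose (5.7862, 2.9988, 2.5118)
step 5: θ'=3.1368 (R=4.0000) → pose (3.4495, 3.7662, 3.1368)

(3.4495, 3.7662, 3.1368)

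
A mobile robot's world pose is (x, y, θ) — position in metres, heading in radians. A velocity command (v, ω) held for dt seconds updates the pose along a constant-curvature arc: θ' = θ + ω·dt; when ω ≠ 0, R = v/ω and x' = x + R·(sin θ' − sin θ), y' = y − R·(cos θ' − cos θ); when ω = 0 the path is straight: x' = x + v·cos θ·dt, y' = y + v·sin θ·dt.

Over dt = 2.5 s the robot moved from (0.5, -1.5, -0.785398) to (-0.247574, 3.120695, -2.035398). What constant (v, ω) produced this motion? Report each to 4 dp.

v = -2.0000, ω = -0.5000

Δθ = -2.035398 − -0.785398 = -1.250000
ω = Δθ/dt = -1.250000/2.5 = -0.5000
R = −Δy/(cos θ' − cos θ) = 4.0000
v = R·ω = 4.0000·-0.5000 = -2.0000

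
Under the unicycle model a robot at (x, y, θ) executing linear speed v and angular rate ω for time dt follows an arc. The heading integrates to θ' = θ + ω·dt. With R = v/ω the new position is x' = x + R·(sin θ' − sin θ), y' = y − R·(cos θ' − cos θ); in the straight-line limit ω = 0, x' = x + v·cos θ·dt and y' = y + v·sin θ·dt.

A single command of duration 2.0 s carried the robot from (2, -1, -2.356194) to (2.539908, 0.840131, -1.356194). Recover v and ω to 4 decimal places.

v = -1.0000, ω = 0.5000

Δθ = -1.356194 − -2.356194 = 1.000000
ω = Δθ/dt = 1.000000/2.0 = 0.5000
R = −Δy/(cos θ' − cos θ) = -2.0000
v = R·ω = -2.0000·0.5000 = -1.0000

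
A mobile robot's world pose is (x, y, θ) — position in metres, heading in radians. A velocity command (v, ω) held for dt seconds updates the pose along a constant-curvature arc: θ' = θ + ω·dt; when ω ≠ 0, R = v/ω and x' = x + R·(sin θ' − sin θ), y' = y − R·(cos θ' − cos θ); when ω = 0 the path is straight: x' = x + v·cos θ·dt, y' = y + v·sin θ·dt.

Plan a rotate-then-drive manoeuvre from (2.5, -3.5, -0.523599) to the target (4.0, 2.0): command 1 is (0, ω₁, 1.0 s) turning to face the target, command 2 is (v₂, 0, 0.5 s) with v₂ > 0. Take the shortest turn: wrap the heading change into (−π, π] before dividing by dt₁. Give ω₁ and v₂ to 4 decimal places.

heading to target = atan2(2−-3.5, 4−2.5) = 1.3045
Δθ = wrap(1.3045 − -0.5236) = 1.8281; ω₁ = Δθ/dt₁ = 1.8281
distance = √((4−2.5)² + (2−-3.5)²) = 5.7009; v₂ = distance/dt₂ = 11.4018

ω₁ = 1.8281, v₂ = 11.4018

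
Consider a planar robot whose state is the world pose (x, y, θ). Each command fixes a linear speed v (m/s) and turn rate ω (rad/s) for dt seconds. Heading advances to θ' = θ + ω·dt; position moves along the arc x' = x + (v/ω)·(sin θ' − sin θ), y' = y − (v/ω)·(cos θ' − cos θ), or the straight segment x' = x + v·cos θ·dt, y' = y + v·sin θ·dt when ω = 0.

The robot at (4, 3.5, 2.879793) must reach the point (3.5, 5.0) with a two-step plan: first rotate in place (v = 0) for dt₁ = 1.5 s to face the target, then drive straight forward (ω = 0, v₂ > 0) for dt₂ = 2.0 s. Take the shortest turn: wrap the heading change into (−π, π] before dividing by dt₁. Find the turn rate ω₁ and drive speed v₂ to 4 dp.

heading to target = atan2(5−3.5, 3.5−4) = 1.8925
Δθ = wrap(1.8925 − 2.8798) = -0.9872; ω₁ = Δθ/dt₁ = -0.6582
distance = √((3.5−4)² + (5−3.5)²) = 1.5811; v₂ = distance/dt₂ = 0.7906

ω₁ = -0.6582, v₂ = 0.7906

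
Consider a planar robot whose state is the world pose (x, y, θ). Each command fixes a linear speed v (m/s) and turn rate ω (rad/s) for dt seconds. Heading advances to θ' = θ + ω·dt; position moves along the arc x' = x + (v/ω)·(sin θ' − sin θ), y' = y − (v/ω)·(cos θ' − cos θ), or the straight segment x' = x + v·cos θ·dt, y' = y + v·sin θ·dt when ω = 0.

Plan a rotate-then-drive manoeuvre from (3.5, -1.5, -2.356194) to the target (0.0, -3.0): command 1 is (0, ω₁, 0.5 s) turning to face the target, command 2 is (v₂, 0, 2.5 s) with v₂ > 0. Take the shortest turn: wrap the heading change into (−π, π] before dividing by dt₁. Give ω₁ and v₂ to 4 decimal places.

ω₁ = -0.7610, v₂ = 1.5232

heading to target = atan2(-3−-1.5, 0−3.5) = -2.7367
Δθ = wrap(-2.7367 − -2.3562) = -0.3805; ω₁ = Δθ/dt₁ = -0.7610
distance = √((0−3.5)² + (-3−-1.5)²) = 3.8079; v₂ = distance/dt₂ = 1.5232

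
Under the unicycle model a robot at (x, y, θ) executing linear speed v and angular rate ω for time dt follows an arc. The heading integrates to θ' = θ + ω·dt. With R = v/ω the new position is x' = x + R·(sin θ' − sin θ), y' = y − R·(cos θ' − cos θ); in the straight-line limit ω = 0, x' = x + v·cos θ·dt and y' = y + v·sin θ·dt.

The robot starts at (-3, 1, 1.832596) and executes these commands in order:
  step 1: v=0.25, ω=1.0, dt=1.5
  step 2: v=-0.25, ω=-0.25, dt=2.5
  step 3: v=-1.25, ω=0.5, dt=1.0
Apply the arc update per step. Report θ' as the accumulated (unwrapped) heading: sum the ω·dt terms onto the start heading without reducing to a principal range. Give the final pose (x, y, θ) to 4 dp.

(-1.4625, 0.8799, 3.2076)

step 1: θ'=3.3326 (R=0.2500) → pose (-3.2889, 1.1807, 3.3326)
step 2: θ'=2.7076 (R=1.0000) → pose (-2.6786, 1.1062, 2.7076)
step 3: θ'=3.2076 (R=-2.5000) → pose (-1.4625, 0.8799, 3.2076)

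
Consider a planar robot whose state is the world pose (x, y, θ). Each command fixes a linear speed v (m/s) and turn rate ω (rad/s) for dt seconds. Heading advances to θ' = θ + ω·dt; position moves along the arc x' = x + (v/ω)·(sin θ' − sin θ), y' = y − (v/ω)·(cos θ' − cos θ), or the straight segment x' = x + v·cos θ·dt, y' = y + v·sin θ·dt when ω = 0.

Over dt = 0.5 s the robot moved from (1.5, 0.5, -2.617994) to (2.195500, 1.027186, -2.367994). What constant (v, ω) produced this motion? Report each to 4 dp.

Δθ = -2.367994 − -2.617994 = 0.250000
ω = Δθ/dt = 0.250000/0.5 = 0.5000
R = Δx/(sin θ' − sin θ) = -3.5000
v = R·ω = -3.5000·0.5000 = -1.7500

v = -1.7500, ω = 0.5000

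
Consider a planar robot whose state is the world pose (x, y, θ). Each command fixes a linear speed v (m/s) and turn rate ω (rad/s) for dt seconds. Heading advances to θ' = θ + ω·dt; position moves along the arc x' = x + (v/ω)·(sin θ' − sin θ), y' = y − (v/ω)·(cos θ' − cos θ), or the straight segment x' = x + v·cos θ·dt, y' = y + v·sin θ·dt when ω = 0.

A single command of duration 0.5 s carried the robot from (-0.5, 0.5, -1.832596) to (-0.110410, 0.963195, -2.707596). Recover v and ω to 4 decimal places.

Δθ = -2.707596 − -1.832596 = -0.875000
ω = Δθ/dt = -0.875000/0.5 = -1.7500
R = −Δy/(cos θ' − cos θ) = 0.7143
v = R·ω = 0.7143·-1.7500 = -1.2500

v = -1.2500, ω = -1.7500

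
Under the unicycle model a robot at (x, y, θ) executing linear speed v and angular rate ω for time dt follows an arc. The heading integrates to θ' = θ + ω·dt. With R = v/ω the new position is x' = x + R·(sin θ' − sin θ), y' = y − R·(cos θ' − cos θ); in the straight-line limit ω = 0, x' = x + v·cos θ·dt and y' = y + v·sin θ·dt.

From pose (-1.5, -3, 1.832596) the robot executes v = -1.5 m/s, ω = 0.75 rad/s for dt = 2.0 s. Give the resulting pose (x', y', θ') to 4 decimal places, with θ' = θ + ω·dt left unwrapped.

(0.8115, -4.4460, 3.3326)

θ' = 1.8326 + 0.75·2.0 = 3.3326
R = v/ω = -1.5/0.75 = -2.0000
x' = -1.5 + -2.0000·(sin 3.3326 − sin 1.8326) = 0.8115
y' = -3 − -2.0000·(cos 3.3326 − cos 1.8326) = -4.4460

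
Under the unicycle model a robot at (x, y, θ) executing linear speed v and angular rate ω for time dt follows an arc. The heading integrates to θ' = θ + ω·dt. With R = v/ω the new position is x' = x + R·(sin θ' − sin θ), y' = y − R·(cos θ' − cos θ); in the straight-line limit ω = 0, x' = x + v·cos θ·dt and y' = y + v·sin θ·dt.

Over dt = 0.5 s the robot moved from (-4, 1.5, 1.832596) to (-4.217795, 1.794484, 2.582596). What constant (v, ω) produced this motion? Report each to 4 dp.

Δθ = 2.582596 − 1.832596 = 0.750000
ω = Δθ/dt = 0.750000/0.5 = 1.5000
R = −Δy/(cos θ' − cos θ) = 0.5000
v = R·ω = 0.5000·1.5000 = 0.7500

v = 0.7500, ω = 1.5000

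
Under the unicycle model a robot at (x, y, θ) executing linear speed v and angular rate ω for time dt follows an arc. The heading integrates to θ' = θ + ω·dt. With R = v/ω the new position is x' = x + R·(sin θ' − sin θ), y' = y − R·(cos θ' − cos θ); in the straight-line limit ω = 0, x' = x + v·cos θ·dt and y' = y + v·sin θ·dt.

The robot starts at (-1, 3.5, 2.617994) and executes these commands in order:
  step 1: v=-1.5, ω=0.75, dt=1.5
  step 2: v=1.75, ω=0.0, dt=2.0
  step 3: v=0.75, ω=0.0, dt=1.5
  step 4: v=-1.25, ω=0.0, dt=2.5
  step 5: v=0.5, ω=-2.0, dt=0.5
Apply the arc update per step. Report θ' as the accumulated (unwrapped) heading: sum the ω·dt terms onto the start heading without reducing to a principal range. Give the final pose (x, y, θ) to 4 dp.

(-0.3437, 2.7100, 2.7430)

step 1: θ'=3.7430 (R=-2.0000) → pose (1.1316, 3.5830, 3.7430)
step 2: θ'=3.7430 (straight) → pose (-1.7543, 1.6027, 3.7430)
step 3: θ'=3.7430 (straight) → pose (-2.6819, 0.9661, 3.7430)
step 4: θ'=3.7430 (straight) → pose (-0.1052, 2.7343, 3.7430)
step 5: θ'=2.7430 (R=-0.2500) → pose (-0.3437, 2.7100, 2.7430)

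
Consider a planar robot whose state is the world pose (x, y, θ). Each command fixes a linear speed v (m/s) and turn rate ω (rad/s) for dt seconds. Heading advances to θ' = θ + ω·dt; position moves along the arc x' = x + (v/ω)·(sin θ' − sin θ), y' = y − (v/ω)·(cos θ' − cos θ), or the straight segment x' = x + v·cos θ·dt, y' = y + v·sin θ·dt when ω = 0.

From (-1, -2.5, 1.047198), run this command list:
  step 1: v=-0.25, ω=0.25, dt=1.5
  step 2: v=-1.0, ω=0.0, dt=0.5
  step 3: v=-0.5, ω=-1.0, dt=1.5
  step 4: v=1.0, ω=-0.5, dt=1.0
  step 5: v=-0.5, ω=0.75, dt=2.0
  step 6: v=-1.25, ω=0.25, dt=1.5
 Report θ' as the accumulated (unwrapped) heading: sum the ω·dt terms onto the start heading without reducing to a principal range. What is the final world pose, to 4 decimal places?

step 1: θ'=1.4222 (R=-1.0000) → pose (-1.1230, -2.8519, 1.4222)
step 2: θ'=1.4222 (straight) → pose (-1.1970, -3.3464, 1.4222)
step 3: θ'=-0.0778 (R=0.5000) → pose (-1.7303, -3.7709, -0.0778)
step 4: θ'=-0.5778 (R=-2.0000) → pose (-0.7934, -4.0895, -0.5778)
step 5: θ'=0.9222 (R=-0.6667) → pose (-1.6888, -4.2452, 0.9222)
step 6: θ'=1.2972 (R=-5.0000) → pose (-2.5182, -5.9146, 1.2972)

(-2.5182, -5.9146, 1.2972)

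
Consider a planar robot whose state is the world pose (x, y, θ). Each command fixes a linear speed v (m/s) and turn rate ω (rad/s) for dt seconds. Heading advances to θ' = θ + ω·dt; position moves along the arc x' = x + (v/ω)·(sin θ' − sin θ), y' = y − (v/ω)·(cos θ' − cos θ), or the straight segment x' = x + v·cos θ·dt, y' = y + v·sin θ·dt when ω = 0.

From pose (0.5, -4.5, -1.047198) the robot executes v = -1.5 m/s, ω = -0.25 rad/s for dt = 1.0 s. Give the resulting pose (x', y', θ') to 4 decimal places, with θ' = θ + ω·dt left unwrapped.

(-0.0807, -3.1212, -1.2972)

θ' = -1.0472 + -0.25·1.0 = -1.2972
R = v/ω = -1.5/-0.25 = 6.0000
x' = 0.5 + 6.0000·(sin -1.2972 − sin -1.0472) = -0.0807
y' = -4.5 − 6.0000·(cos -1.2972 − cos -1.0472) = -3.1212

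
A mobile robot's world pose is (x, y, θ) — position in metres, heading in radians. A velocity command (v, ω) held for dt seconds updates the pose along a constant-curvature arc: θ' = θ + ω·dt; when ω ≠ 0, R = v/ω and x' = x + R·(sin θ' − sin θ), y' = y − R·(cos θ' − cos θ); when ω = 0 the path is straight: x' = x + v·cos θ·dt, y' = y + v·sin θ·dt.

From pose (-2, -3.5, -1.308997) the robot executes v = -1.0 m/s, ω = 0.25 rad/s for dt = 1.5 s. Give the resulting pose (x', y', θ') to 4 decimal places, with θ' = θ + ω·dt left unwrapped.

θ' = -1.3090 + 0.25·1.5 = -0.9340
R = v/ω = -1.0/0.25 = -4.0000
x' = -2 + -4.0000·(sin -0.9340 − sin -1.3090) = -2.6477
y' = -3.5 − -4.0000·(cos -0.9340 − cos -1.3090) = -2.1568

(-2.6477, -2.1568, -0.9340)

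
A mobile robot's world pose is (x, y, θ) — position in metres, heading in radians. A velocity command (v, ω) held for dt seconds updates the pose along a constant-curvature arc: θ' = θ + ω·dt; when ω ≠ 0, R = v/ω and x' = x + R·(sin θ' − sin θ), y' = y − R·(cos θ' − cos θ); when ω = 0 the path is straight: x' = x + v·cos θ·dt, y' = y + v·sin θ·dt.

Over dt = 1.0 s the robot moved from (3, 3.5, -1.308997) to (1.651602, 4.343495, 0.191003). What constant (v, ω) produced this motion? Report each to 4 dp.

Δθ = 0.191003 − -1.308997 = 1.500000
ω = Δθ/dt = 1.500000/1.0 = 1.5000
R = Δx/(sin θ' − sin θ) = -1.1667
v = R·ω = -1.1667·1.5000 = -1.7500

v = -1.7500, ω = 1.5000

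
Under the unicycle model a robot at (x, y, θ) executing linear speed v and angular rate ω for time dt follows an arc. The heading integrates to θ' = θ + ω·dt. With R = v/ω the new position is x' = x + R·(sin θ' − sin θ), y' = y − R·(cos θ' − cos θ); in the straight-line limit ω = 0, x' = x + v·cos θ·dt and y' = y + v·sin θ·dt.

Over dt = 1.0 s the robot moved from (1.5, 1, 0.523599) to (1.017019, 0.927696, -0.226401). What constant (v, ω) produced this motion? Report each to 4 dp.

Δθ = -0.226401 − 0.523599 = -0.750000
ω = Δθ/dt = -0.750000/1.0 = -0.7500
R = Δx/(sin θ' − sin θ) = 0.6667
v = R·ω = 0.6667·-0.7500 = -0.5000

v = -0.5000, ω = -0.7500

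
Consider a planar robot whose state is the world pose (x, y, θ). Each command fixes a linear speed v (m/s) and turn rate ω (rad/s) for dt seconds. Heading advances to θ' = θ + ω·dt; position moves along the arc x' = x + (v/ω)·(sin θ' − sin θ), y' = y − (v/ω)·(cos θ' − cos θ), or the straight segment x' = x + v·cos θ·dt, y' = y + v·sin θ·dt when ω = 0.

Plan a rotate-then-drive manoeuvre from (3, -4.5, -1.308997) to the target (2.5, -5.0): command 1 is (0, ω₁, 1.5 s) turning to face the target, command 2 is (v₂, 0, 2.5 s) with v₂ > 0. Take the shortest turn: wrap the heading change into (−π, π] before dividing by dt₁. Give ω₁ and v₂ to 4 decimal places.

heading to target = atan2(-5−-4.5, 2.5−3) = -2.3562
Δθ = wrap(-2.3562 − -1.3090) = -1.0472; ω₁ = Δθ/dt₁ = -0.6981
distance = √((2.5−3)² + (-5−-4.5)²) = 0.7071; v₂ = distance/dt₂ = 0.2828

ω₁ = -0.6981, v₂ = 0.2828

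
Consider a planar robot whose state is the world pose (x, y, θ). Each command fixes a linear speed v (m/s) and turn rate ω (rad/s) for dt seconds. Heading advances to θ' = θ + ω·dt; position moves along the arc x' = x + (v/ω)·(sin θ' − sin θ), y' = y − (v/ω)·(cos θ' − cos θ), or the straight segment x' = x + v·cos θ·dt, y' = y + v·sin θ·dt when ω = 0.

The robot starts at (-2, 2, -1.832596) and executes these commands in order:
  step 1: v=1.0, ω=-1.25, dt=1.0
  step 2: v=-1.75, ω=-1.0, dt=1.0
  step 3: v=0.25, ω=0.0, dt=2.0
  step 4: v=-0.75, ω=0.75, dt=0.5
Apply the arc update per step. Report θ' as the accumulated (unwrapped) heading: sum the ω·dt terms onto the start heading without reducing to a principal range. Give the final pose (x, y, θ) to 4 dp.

step 1: θ'=-3.0826 (R=-0.8000) → pose (-2.7256, 1.4084, -3.0826)
step 2: θ'=-4.0826 (R=1.7500) → pose (-1.2081, 0.6922, -4.0826)
step 3: θ'=-4.0826 (straight) → pose (-1.5026, 1.0963, -4.0826)
step 4: θ'=-3.7076 (R=-1.0000) → pose (-1.2307, 0.8412, -3.7076)

(-1.2307, 0.8412, -3.7076)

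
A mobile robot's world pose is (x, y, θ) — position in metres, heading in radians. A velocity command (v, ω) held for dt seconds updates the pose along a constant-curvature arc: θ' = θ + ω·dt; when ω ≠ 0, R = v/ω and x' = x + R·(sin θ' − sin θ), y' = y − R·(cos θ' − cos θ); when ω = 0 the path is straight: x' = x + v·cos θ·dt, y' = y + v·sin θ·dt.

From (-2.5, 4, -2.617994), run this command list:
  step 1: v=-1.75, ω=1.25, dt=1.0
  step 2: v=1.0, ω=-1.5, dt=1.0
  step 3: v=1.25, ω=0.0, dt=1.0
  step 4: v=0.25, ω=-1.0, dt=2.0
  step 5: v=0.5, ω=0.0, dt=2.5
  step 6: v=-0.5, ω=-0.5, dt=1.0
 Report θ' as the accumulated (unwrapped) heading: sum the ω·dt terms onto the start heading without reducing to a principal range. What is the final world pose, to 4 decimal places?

step 1: θ'=-1.3680 (R=-1.4000) → pose (-1.8287, 5.4944, -1.3680)
step 2: θ'=-2.8680 (R=-0.6667) → pose (-2.3016, 4.7183, -2.8680)
step 3: θ'=-2.8680 (straight) → pose (-3.5051, 4.3805, -2.8680)
step 4: θ'=-4.8680 (R=-0.2500) → pose (-3.8196, 4.6600, -4.8680)
step 5: θ'=-4.8680 (straight) → pose (-3.6259, 5.8949, -4.8680)
step 6: θ'=-5.3680 (R=1.0000) → pose (-3.8211, 5.4402, -5.3680)

(-3.8211, 5.4402, -5.3680)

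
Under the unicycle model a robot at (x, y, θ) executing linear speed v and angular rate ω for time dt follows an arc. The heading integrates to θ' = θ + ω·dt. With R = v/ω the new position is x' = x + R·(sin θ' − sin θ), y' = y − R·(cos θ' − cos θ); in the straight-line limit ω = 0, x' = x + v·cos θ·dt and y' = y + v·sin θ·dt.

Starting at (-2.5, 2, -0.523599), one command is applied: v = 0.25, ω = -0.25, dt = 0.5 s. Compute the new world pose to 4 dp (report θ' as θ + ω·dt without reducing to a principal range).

(-2.3959, 1.9309, -0.6486)

θ' = -0.5236 + -0.25·0.5 = -0.6486
R = v/ω = 0.25/-0.25 = -1.0000
x' = -2.5 + -1.0000·(sin -0.6486 − sin -0.5236) = -2.3959
y' = 2 − -1.0000·(cos -0.6486 − cos -0.5236) = 1.9309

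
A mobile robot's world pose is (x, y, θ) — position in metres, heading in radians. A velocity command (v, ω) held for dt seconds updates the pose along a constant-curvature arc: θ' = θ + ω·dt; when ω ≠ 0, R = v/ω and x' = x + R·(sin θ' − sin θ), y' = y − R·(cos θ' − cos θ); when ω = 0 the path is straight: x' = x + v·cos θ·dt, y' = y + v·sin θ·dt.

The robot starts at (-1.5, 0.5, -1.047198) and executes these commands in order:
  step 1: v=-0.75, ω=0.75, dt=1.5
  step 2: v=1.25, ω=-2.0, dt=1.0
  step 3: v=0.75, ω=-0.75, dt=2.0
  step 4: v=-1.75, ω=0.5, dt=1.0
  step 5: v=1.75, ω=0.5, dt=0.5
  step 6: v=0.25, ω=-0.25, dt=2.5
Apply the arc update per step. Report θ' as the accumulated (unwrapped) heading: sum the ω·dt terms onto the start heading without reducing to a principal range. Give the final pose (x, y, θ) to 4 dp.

(-2.7220, -0.9017, -3.2972)

step 1: θ'=0.0778 (R=-1.0000) → pose (-2.4437, 0.9970, 0.0778)
step 2: θ'=-1.9222 (R=-0.6250) → pose (-1.8084, 0.1587, -1.9222)
step 3: θ'=-3.4222 (R=-1.0000) → pose (-3.0242, -0.4579, -3.4222)
step 4: θ'=-2.9222 (R=-3.5000) → pose (-1.2932, -0.5109, -2.9222)
step 5: θ'=-2.6722 (R=3.5000) → pose (-2.1147, -0.8056, -2.6722)
step 6: θ'=-3.2972 (R=-1.0000) → pose (-2.7220, -0.9017, -3.2972)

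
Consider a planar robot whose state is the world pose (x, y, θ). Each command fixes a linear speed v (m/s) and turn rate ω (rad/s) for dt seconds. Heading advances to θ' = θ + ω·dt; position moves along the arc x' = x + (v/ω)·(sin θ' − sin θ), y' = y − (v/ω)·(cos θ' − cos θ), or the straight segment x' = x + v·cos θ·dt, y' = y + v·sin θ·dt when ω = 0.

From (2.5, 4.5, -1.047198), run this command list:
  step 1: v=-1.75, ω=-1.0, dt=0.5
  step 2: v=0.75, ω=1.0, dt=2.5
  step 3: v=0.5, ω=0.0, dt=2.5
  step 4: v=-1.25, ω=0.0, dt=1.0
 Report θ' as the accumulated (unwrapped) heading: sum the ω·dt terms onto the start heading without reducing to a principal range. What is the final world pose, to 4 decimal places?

(3.6271, 4.9169, 0.9528)

step 1: θ'=-1.5472 (R=1.7500) → pose (2.2660, 5.3337, -1.5472)
step 2: θ'=0.9528 (R=0.7500) → pose (3.6271, 4.9169, 0.9528)
step 3: θ'=0.9528 (straight) → pose (4.3514, 5.9357, 0.9528)
step 4: θ'=0.9528 (straight) → pose (3.6271, 4.9169, 0.9528)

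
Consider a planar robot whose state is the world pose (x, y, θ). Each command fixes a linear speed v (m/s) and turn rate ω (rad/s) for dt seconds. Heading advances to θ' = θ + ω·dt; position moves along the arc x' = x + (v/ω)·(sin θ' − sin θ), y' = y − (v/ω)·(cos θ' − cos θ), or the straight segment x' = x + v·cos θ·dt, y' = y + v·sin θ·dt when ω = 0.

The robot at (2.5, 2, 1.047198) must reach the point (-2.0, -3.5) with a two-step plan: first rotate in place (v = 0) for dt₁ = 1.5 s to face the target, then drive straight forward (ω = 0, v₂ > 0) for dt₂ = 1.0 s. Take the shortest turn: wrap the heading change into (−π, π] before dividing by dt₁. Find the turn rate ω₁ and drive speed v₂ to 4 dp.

ω₁ = 1.9863, v₂ = 7.1063

heading to target = atan2(-3.5−2, -2−2.5) = -2.2565
Δθ = wrap(-2.2565 − 1.0472) = 2.9795; ω₁ = Δθ/dt₁ = 1.9863
distance = √((-2−2.5)² + (-3.5−2)²) = 7.1063; v₂ = distance/dt₂ = 7.1063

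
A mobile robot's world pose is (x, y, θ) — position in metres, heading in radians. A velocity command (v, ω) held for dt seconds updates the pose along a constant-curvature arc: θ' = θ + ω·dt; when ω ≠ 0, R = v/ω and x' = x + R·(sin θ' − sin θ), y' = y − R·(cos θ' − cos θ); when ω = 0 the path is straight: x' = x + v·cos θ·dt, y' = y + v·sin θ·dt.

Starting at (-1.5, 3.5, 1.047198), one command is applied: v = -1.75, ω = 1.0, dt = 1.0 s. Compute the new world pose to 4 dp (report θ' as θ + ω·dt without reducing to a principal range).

(-1.5396, 1.8225, 2.0472)

θ' = 1.0472 + 1.0·1.0 = 2.0472
R = v/ω = -1.75/1.0 = -1.7500
x' = -1.5 + -1.7500·(sin 2.0472 − sin 1.0472) = -1.5396
y' = 3.5 − -1.7500·(cos 2.0472 − cos 1.0472) = 1.8225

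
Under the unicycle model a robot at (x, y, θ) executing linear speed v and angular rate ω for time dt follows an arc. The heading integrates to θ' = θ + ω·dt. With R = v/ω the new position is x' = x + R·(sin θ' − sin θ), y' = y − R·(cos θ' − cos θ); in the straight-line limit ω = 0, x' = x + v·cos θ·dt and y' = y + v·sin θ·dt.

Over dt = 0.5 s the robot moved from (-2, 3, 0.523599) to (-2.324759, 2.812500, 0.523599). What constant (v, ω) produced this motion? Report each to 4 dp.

v = -0.7500, ω = 0.0000

Δθ = 0.523599 − 0.523599 = 0.000000
ω = Δθ/dt = 0.000000/0.5 = 0.0000
ω = 0 → v = (Δx·cos θ + Δy·sin θ)/dt = -0.7500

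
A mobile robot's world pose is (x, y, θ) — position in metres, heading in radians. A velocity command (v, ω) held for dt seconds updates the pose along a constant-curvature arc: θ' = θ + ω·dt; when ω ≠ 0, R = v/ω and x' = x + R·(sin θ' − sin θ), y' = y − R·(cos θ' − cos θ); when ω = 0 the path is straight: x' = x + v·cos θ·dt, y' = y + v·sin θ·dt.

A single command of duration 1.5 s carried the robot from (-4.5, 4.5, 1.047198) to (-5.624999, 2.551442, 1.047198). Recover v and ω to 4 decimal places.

v = -1.5000, ω = 0.0000

Δθ = 1.047198 − 1.047198 = 0.000000
ω = Δθ/dt = 0.000000/1.5 = 0.0000
ω = 0 → v = (Δx·cos θ + Δy·sin θ)/dt = -1.5000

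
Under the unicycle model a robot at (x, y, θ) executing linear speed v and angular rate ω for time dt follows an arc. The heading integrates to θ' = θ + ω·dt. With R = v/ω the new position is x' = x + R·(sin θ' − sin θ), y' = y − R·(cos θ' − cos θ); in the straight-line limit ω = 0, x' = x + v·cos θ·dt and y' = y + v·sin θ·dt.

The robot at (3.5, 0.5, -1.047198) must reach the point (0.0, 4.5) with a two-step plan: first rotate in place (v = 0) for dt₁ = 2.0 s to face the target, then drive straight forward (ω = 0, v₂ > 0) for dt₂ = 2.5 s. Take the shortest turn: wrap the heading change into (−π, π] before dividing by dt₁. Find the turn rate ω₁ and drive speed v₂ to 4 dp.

heading to target = atan2(4.5−0.5, 0−3.5) = 2.2896
Δθ = wrap(2.2896 − -1.0472) = -2.9464; ω₁ = Δθ/dt₁ = -1.4732
distance = √((0−3.5)² + (4.5−0.5)²) = 5.3151; v₂ = distance/dt₂ = 2.1260

ω₁ = -1.4732, v₂ = 2.1260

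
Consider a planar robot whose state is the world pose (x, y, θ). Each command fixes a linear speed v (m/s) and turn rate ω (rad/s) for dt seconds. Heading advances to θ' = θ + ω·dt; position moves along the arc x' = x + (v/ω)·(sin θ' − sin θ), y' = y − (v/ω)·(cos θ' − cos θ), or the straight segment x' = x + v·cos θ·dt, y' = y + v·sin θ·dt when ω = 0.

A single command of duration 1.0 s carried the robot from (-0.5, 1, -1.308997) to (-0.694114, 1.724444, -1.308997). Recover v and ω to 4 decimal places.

v = -0.7500, ω = 0.0000

Δθ = -1.308997 − -1.308997 = 0.000000
ω = Δθ/dt = 0.000000/1.0 = 0.0000
ω = 0 → v = (Δx·cos θ + Δy·sin θ)/dt = -0.7500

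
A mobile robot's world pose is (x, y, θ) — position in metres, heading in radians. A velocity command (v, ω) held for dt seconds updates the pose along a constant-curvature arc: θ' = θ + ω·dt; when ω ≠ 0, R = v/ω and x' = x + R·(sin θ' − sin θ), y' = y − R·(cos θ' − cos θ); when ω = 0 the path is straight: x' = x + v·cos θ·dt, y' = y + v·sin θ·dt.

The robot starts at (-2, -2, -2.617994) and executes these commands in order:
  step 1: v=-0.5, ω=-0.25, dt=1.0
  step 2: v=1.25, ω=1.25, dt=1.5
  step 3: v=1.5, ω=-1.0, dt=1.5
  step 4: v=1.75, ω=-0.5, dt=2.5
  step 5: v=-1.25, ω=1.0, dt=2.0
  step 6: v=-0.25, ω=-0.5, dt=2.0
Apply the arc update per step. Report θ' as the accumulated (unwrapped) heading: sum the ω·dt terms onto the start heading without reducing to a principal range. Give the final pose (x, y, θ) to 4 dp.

(-4.3155, -4.2351, -2.7430)

step 1: θ'=-2.8680 (R=2.0000) → pose (-1.5404, -1.8064, -2.8680)
step 2: θ'=-0.9930 (R=1.0000) → pose (-2.1079, -3.3154, -0.9930)
step 3: θ'=-2.4930 (R=-1.5000) → pose (-2.4583, -5.3301, -2.4930)
step 4: θ'=-3.7430 (R=-3.5000) → pose (-6.5528, -5.4267, -3.7430)
step 5: θ'=-1.7430 (R=-1.2500) → pose (-4.6140, -4.6103, -1.7430)
step 6: θ'=-2.7430 (R=0.5000) → pose (-4.3155, -4.2351, -2.7430)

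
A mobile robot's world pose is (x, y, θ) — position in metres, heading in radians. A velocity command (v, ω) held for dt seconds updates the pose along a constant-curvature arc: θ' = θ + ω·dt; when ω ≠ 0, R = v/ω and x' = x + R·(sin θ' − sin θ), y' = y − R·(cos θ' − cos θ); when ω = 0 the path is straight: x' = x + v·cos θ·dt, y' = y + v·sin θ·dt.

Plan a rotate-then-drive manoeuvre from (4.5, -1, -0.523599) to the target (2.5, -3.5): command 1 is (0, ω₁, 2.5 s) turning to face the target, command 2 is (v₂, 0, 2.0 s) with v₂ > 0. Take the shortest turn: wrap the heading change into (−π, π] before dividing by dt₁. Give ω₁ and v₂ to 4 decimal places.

heading to target = atan2(-3.5−-1, 2.5−4.5) = -2.2455
Δθ = wrap(-2.2455 − -0.5236) = -1.7219; ω₁ = Δθ/dt₁ = -0.6888
distance = √((2.5−4.5)² + (-3.5−-1)²) = 3.2016; v₂ = distance/dt₂ = 1.6008

ω₁ = -0.6888, v₂ = 1.6008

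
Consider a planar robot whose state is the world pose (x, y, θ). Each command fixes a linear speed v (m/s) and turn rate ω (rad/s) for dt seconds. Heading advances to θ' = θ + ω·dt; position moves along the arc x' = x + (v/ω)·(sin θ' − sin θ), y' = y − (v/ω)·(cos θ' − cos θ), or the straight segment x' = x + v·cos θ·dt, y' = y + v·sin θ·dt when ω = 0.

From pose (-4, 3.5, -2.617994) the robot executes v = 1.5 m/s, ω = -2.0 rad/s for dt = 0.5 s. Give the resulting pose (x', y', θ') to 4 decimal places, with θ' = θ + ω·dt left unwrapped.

θ' = -2.6180 + -2.0·0.5 = -3.6180
R = v/ω = 1.5/-2.0 = -0.7500
x' = -4 + -0.7500·(sin -3.6180 − sin -2.6180) = -4.7189
y' = 3.5 − -0.7500·(cos -3.6180 − cos -2.6180) = 3.4830

(-4.7189, 3.4830, -3.6180)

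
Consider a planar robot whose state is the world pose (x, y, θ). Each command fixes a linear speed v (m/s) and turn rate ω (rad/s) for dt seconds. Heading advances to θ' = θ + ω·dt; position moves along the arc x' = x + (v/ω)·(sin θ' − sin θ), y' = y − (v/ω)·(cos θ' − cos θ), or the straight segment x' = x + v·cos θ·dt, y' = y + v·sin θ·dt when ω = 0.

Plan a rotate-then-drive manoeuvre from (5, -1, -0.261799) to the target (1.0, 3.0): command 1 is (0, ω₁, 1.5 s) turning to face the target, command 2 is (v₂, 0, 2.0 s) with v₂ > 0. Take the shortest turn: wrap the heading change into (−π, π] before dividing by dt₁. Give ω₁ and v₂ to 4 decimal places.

heading to target = atan2(3−-1, 1−5) = 2.3562
Δθ = wrap(2.3562 − -0.2618) = 2.6180; ω₁ = Δθ/dt₁ = 1.7453
distance = √((1−5)² + (3−-1)²) = 5.6569; v₂ = distance/dt₂ = 2.8284

ω₁ = 1.7453, v₂ = 2.8284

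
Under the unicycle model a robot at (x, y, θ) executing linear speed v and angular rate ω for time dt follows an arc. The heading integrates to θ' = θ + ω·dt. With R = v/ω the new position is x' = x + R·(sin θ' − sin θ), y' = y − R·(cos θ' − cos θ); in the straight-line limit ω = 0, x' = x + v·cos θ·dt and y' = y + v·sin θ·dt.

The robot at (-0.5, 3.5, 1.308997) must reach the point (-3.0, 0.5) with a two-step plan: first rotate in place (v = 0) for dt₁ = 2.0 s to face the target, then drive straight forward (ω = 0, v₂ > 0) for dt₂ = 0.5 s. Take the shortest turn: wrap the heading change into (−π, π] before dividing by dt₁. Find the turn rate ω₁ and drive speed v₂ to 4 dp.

ω₁ = 1.3543, v₂ = 7.8102

heading to target = atan2(0.5−3.5, -3−-0.5) = -2.2655
Δθ = wrap(-2.2655 − 1.3090) = 2.7087; ω₁ = Δθ/dt₁ = 1.3543
distance = √((-3−-0.5)² + (0.5−3.5)²) = 3.9051; v₂ = distance/dt₂ = 7.8102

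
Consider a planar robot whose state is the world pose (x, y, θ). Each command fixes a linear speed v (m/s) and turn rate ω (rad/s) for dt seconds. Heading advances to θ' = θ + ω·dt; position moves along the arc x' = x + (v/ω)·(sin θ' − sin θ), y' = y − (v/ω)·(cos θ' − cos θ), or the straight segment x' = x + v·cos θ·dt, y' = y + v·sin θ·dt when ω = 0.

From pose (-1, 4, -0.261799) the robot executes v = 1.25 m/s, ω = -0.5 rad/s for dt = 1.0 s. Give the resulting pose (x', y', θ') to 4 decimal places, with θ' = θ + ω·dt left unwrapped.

(0.0785, 3.3942, -0.7618)

θ' = -0.2618 + -0.5·1.0 = -0.7618
R = v/ω = 1.25/-0.5 = -2.5000
x' = -1 + -2.5000·(sin -0.7618 − sin -0.2618) = 0.0785
y' = 4 − -2.5000·(cos -0.7618 − cos -0.2618) = 3.3942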